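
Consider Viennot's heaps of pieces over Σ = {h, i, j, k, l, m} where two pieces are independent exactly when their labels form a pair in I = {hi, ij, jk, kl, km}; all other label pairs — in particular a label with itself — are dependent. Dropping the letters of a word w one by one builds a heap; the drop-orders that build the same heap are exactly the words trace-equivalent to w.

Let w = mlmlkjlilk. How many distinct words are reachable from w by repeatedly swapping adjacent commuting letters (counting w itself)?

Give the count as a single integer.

14

0(m) covers ∅
1(l) covers 0:m
2(m) covers 1:l
3(l) covers 2:m
4(k) covers ∅
5(j) covers 3:l
6(l) covers 5:j
7(i) covers 4:k, 6:l
8(l) covers 7:i
9(k) covers 7:i
floor of heap: 0:m, 4:k
completions by unplaced set U, small U first (add the entries for U minus each lowest piece of U):
  |U|=1: {8}:1  {9}:1
  |U|=2: {8,9}:2
  |U|=3: {7,8,9}:2
  |U|=4: {4,7,8,9}:2  {6,7,8,9}:2
  |U|=5: {4,6,7,8,9}:4  {5,6,7,8,9}:2
  |U|=6: {3,5,6,7,8,9}:2  {4,5,6,7,8,9}:6
  |U|=7: {2,3,5,6,7,8,9}:2  {3,4,5,6,7,8,9}:8
  |U|=8: {1,2,3,5,6,7,8,9}:2  {2,3,4,5,6,7,8,9}:10
  start at 0(m): 12
  start at 4(k): 2
sum over floor = 14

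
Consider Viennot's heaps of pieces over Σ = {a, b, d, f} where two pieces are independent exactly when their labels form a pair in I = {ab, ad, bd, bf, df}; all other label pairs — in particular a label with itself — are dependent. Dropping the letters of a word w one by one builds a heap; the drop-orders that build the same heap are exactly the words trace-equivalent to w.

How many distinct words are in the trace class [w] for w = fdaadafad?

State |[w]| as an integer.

#0=f has no predecessor
#1=d has no predecessor
#2=a depends on [0:f]
#3=a depends on [2:a]
#4=d depends on [1:d]
#5=a depends on [3:a]
#6=f depends on [5:a]
#7=a depends on [6:f]
#8=d depends on [4:d]
sources: [0:f, 1:d]
N(rest) = Σ N(rest − s) over sources s of rest; N(one piece) = 1:
  size 1 → [7]=1  [8]=1
  size 2 → [4,8]=1  [6,7]=1  [7,8]=2
  size 3 → [1,4,8]=1  [4,7,8]=3  [5,6,7]=1  [6,7,8]=3
  size 4 → [1,4,7,8]=4  [3,5,6,7]=1  [4,6,7,8]=6  [5,6,7,8]=4
  size 5 → [1,4,6,7,8]=10  [2,3,5,6,7]=1  [3,5,6,7,8]=5  [4,5,6,7,8]=10
  size 6 → [0,2,3,5,6,7]=1  [1,4,5,6,7,8]=20  [2,3,5,6,7,8]=6  [3,4,5,6,7,8]=15
  size 7 → [0,2,3,5,6,7,8]=7  [1,3,4,5,6,7,8]=35  [2,3,4,5,6,7,8]=21
  first=0(f) contributes 56
  first=1(d) contributes 28
|[w]| = 84

84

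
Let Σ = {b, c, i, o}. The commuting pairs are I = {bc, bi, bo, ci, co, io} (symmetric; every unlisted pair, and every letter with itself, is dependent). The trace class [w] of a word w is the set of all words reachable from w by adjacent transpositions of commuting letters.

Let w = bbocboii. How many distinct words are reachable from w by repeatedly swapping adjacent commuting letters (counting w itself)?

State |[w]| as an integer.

drop 0:b onto floor
drop 1:b onto {0:b}
drop 2:o onto floor
drop 3:c onto floor
drop 4:b onto {1:b}
drop 5:o onto {2:o}
drop 6:i onto floor
drop 7:i onto {6:i}
ground layer = {0:b, 2:o, 3:c, 6:i}
drop-orders for the pieces not yet dropped (sum over which currently-grounded one goes next):
  1 to go: {3} 1  {4} 1  {5} 1  {7} 1
  2 to go: {1,4} 1  {2,5} 1  {3,4} 2  {3,5} 2  {3,7} 2  {4,5} 2  {4,7} 2  {5,7} 2  {6,7} 1
  3 to go: {0,1,4} 1  {1,3,4} 3  {1,4,5} 3  {1,4,7} 3  {2,3,5} 3  {2,4,5} 3  {2,5,7} 3  {3,4,5} 6  {3,4,7} 6  {3,5,7} 6  {3,6,7} 3  {4,5,7} 6  {4,6,7} 3  {5,6,7} 3
  4 to go: {0,1,3,4} 4  {0,1,4,5} 4  {0,1,4,7} 4  {1,2,4,5} 6  {1,3,4,5} 12  {1,3,4,7} 12  {1,4,5,7} 12  {1,4,6,7} 6  {2,3,4,5} 12  {2,3,5,7} 12  {2,4,5,7} 12  {2,5,6,7} 6  {3,4,5,7} 24  {3,4,6,7} 12  {3,5,6,7} 12  {4,5,6,7} 12
  5 to go: {0,1,2,4,5} 10  {0,1,3,4,5} 20  {0,1,3,4,7} 20  {0,1,4,5,7} 20  {0,1,4,6,7} 10  {1,2,3,4,5} 30  {1,2,4,5,7} 30  {1,3,4,5,7} 60  {1,3,4,6,7} 30  {1,4,5,6,7} 30  {2,3,4,5,7} 60  {2,3,5,6,7} 30  {2,4,5,6,7} 30  {3,4,5,6,7} 60
  6 to go: {0,1,2,3,4,5} 60  {0,1,2,4,5,7} 60  {0,1,3,4,5,7} 120  {0,1,3,4,6,7} 60  {0,1,4,5,6,7} 60  {1,2,3,4,5,7} 180  {1,2,4,5,6,7} 90  {1,3,4,5,6,7} 180  {2,3,4,5,6,7} 180
  if 0:b drops first: 630 orders
  if 2:o drops first: 420 orders
  if 3:c drops first: 210 orders
  if 6:i drops first: 420 orders
heap linearizations: 1680

1680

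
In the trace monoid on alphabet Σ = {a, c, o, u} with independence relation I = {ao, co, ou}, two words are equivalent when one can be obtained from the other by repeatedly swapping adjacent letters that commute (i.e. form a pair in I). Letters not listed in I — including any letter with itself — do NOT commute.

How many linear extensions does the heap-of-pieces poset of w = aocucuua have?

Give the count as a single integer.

8

#0=a has no predecessor
#1=o has no predecessor
#2=c depends on [0:a]
#3=u depends on [2:c]
#4=c depends on [3:u]
#5=u depends on [4:c]
#6=u depends on [5:u]
#7=a depends on [6:u]
sources: [0:a, 1:o]
N(rest) = Σ N(rest − s) over sources s of rest; N(one piece) = 1:
  size 1 → [1]=1  [7]=1
  size 2 → [1,7]=2  [6,7]=1
  size 3 → [1,6,7]=3  [5,6,7]=1
  size 4 → [1,5,6,7]=4  [4,5,6,7]=1
  size 5 → [1,4,5,6,7]=5  [3,4,5,6,7]=1
  size 6 → [1,3,4,5,6,7]=6  [2,3,4,5,6,7]=1
  first=0(a) contributes 7
  first=1(o) contributes 1
|[w]| = 8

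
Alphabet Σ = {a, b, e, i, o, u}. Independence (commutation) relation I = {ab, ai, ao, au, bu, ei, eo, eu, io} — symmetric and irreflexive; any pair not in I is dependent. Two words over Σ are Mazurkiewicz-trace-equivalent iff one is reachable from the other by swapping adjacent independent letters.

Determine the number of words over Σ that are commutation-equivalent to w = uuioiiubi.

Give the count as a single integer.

drop 0:u onto floor
drop 1:u onto {0:u}
drop 2:i onto {1:u}
drop 3:o onto {1:u}
drop 4:i onto {2:i}
drop 5:i onto {4:i}
drop 6:u onto {3:o, 5:i}
drop 7:b onto {3:o, 5:i}
drop 8:i onto {6:u, 7:b}
ground layer = {0:u}
drop-orders for the pieces not yet dropped (sum over which currently-grounded one goes next):
  1 to go: {8} 1
  2 to go: {6,8} 1  {7,8} 1
  3 to go: {6,7,8} 2
  4 to go: {3,6,7,8} 2  {5,6,7,8} 2
  5 to go: {3,5,6,7,8} 4  {4,5,6,7,8} 2
  6 to go: {2,4,5,6,7,8} 2  {3,4,5,6,7,8} 6
  7 to go: {2,3,4,5,6,7,8} 8
  if 0:u drops first: 8 orders

8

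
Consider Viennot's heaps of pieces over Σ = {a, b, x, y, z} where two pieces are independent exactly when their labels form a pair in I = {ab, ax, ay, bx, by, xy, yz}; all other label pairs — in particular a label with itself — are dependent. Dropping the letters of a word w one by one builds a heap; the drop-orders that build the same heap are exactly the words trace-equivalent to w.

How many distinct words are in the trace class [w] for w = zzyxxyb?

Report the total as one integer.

piece 0:z — minimal
piece 1:z rests on {0:z}
piece 2:y — minimal
piece 3:x rests on {1:z}
piece 4:x rests on {3:x}
piece 5:y rests on {2:y}
piece 6:b rests on {1:z}
minimal pieces: {0:z, 2:y}
ways to finish when only these pieces remain (= sum over removing one remaining piece with nothing left below it):
  1 left: {4}→1  {5}→1  {6}→1
  2 left: {2,5}→1  {3,4}→1  {4,5}→2  {4,6}→2  {5,6}→2
  3 left: {2,4,5}→3  {2,5,6}→3  {3,4,5}→3  {3,4,6}→3  {4,5,6}→6
  4 left: {1,3,4,6}→3  {2,3,4,5}→6  {2,4,5,6}→12  {3,4,5,6}→12
  5 left: {0,1,3,4,6}→3  {1,3,4,5,6}→15  {2,3,4,5,6}→30
  placing 0:z first → 45 extensions
  placing 2:y first → 18 extensions
total linear extensions = 63

63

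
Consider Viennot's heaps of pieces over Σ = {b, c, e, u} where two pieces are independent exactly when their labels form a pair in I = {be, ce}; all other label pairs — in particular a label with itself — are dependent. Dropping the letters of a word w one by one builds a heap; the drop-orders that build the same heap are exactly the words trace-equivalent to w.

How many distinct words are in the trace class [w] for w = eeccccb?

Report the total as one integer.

21

#0=e has no predecessor
#1=e depends on [0:e]
#2=c has no predecessor
#3=c depends on [2:c]
#4=c depends on [3:c]
#5=c depends on [4:c]
#6=b depends on [5:c]
sources: [0:e, 2:c]
N(rest) = Σ N(rest − s) over sources s of rest; N(one piece) = 1:
  size 1 → [1]=1  [6]=1
  size 2 → [0,1]=1  [1,6]=2  [5,6]=1
  size 3 → [0,1,6]=3  [1,5,6]=3  [4,5,6]=1
  size 4 → [0,1,5,6]=6  [1,4,5,6]=4  [3,4,5,6]=1
  size 5 → [0,1,4,5,6]=10  [1,3,4,5,6]=5  [2,3,4,5,6]=1
  first=0(e) contributes 6
  first=2(c) contributes 15
|[w]| = 21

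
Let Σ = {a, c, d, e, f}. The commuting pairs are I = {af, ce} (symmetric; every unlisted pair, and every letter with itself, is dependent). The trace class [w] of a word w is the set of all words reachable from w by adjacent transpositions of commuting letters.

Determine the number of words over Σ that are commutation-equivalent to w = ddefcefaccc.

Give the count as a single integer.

#0=d has no predecessor
#1=d depends on [0:d]
#2=e depends on [1:d]
#3=f depends on [2:e]
#4=c depends on [3:f]
#5=e depends on [3:f]
#6=f depends on [4:c, 5:e]
#7=a depends on [4:c, 5:e]
#8=c depends on [6:f, 7:a]
#9=c depends on [8:c]
#10=c depends on [9:c]
sources: [0:d]
N(rest) = Σ N(rest − s) over sources s of rest; N(one piece) = 1:
  size 1 → [10]=1
  size 2 → [9,10]=1
  size 3 → [8,9,10]=1
  size 4 → [6,8,9,10]=1  [7,8,9,10]=1
  size 5 → [6,7,8,9,10]=2
  size 6 → [4,6,7,8,9,10]=2  [5,6,7,8,9,10]=2
  size 7 → [4,5,6,7,8,9,10]=4
  size 8 → [3,4,5,6,7,8,9,10]=4
  size 9 → [2,3,4,5,6,7,8,9,10]=4
  first=0(d) contributes 4

4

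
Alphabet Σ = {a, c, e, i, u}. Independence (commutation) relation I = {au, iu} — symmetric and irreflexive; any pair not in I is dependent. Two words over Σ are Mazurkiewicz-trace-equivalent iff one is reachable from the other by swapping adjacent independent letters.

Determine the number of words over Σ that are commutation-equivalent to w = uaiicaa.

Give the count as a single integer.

4

0(u) covers ∅
1(a) covers ∅
2(i) covers 1:a
3(i) covers 2:i
4(c) covers 0:u, 3:i
5(a) covers 4:c
6(a) covers 5:a
floor of heap: 0:u, 1:a
completions by unplaced set U, small U first (add the entries for U minus each lowest piece of U):
  |U|=1: {6}:1
  |U|=2: {5,6}:1
  |U|=3: {4,5,6}:1
  |U|=4: {0,4,5,6}:1  {3,4,5,6}:1
  |U|=5: {0,3,4,5,6}:2  {2,3,4,5,6}:1
  start at 0(u): 1
  start at 1(a): 3
sum over floor = 4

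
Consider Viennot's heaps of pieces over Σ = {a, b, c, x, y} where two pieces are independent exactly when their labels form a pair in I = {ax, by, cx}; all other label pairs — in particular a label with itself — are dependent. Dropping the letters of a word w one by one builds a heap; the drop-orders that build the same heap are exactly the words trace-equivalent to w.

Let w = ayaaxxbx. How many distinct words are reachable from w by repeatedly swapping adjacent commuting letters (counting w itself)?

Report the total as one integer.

piece 0:a — minimal
piece 1:y rests on {0:a}
piece 2:a rests on {1:y}
piece 3:a rests on {2:a}
piece 4:x rests on {1:y}
piece 5:x rests on {4:x}
piece 6:b rests on {3:a, 5:x}
piece 7:x rests on {6:b}
minimal pieces: {0:a}
ways to finish when only these pieces remain (= sum over removing one remaining piece with nothing left below it):
  1 left: {7}→1
  2 left: {6,7}→1
  3 left: {3,6,7}→1  {5,6,7}→1
  4 left: {2,3,6,7}→1  {3,5,6,7}→2  {4,5,6,7}→1
  5 left: {2,3,5,6,7}→3  {3,4,5,6,7}→3
  6 left: {2,3,4,5,6,7}→6
  placing 0:a first → 6 extensions

6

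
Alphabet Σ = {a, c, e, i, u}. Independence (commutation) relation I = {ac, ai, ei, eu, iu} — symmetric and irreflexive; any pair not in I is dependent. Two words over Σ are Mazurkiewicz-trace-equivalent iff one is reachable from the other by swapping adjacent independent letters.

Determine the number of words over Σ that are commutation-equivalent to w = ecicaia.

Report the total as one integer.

0(e) covers ∅
1(c) covers 0:e
2(i) covers 1:c
3(c) covers 2:i
4(a) covers 0:e
5(i) covers 3:c
6(a) covers 4:a
floor of heap: 0:e
completions by unplaced set U, small U first (add the entries for U minus each lowest piece of U):
  |U|=1: {5}:1  {6}:1
  |U|=2: {3,5}:1  {4,6}:1  {5,6}:2
  |U|=3: {2,3,5}:1  {3,5,6}:3  {4,5,6}:3
  |U|=4: {1,2,3,5}:1  {2,3,5,6}:4  {3,4,5,6}:6
  |U|=5: {1,2,3,5,6}:5  {2,3,4,5,6}:10
  start at 0(e): 15

15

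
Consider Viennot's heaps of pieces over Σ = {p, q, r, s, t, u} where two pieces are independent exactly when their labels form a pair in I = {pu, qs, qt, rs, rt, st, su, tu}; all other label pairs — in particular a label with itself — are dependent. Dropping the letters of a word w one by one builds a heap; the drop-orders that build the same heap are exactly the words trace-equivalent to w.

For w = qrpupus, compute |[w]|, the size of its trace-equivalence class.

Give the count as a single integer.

drop 0:q onto floor
drop 1:r onto {0:q}
drop 2:p onto {1:r}
drop 3:u onto {1:r}
drop 4:p onto {2:p}
drop 5:u onto {3:u}
drop 6:s onto {4:p}
ground layer = {0:q}
drop-orders for the pieces not yet dropped (sum over which currently-grounded one goes next):
  1 to go: {5} 1  {6} 1
  2 to go: {3,5} 1  {4,6} 1  {5,6} 2
  3 to go: {2,4,6} 1  {3,5,6} 3  {4,5,6} 3
  4 to go: {2,4,5,6} 4  {3,4,5,6} 6
  5 to go: {2,3,4,5,6} 10
  if 0:q drops first: 10 orders

10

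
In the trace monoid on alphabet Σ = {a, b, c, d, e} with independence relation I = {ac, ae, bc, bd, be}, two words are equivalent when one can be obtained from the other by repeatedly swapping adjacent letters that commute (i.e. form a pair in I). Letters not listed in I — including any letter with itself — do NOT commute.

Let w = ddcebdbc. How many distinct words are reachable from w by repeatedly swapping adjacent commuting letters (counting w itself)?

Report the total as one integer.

piece 0:d — minimal
piece 1:d rests on {0:d}
piece 2:c rests on {1:d}
piece 3:e rests on {2:c}
piece 4:b — minimal
piece 5:d rests on {3:e}
piece 6:b rests on {4:b}
piece 7:c rests on {5:d}
minimal pieces: {0:d, 4:b}
ways to finish when only these pieces remain (= sum over removing one remaining piece with nothing left below it):
  1 left: {6}→1  {7}→1
  2 left: {4,6}→1  {5,7}→1  {6,7}→2
  3 left: {3,5,7}→1  {4,6,7}→3  {5,6,7}→3
  4 left: {2,3,5,7}→1  {3,5,6,7}→4  {4,5,6,7}→6
  5 left: {1,2,3,5,7}→1  {2,3,5,6,7}→5  {3,4,5,6,7}→10
  6 left: {0,1,2,3,5,7}→1  {1,2,3,5,6,7}→6  {2,3,4,5,6,7}→15
  placing 0:d first → 21 extensions
  placing 4:b first → 7 extensions
total linear extensions = 28

28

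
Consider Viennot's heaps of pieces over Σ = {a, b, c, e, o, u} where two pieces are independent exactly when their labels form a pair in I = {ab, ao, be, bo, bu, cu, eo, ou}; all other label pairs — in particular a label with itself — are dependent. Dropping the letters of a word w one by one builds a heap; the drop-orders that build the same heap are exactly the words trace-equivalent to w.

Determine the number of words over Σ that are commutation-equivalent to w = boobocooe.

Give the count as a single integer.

30

0(b) covers ∅
1(o) covers ∅
2(o) covers 1:o
3(b) covers 0:b
4(o) covers 2:o
5(c) covers 3:b, 4:o
6(o) covers 5:c
7(o) covers 6:o
8(e) covers 5:c
floor of heap: 0:b, 1:o
completions by unplaced set U, small U first (add the entries for U minus each lowest piece of U):
  |U|=1: {7}:1  {8}:1
  |U|=2: {6,7}:1  {7,8}:2
  |U|=3: {6,7,8}:3
  |U|=4: {5,6,7,8}:3
  |U|=5: {3,5,6,7,8}:3  {4,5,6,7,8}:3
  |U|=6: {0,3,5,6,7,8}:3  {2,4,5,6,7,8}:3  {3,4,5,6,7,8}:6
  |U|=7: {0,3,4,5,6,7,8}:9  {1,2,4,5,6,7,8}:3  {2,3,4,5,6,7,8}:9
  start at 0(b): 12
  start at 1(o): 18
sum over floor = 30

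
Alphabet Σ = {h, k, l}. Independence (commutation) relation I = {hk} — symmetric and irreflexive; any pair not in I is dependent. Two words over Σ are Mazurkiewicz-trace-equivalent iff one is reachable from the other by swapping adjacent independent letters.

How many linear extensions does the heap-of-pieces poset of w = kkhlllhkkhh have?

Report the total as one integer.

#0=k has no predecessor
#1=k depends on [0:k]
#2=h has no predecessor
#3=l depends on [1:k, 2:h]
#4=l depends on [3:l]
#5=l depends on [4:l]
#6=h depends on [5:l]
#7=k depends on [5:l]
#8=k depends on [7:k]
#9=h depends on [6:h]
#10=h depends on [9:h]
sources: [0:k, 2:h]
N(rest) = Σ N(rest − s) over sources s of rest; N(one piece) = 1:
  size 1 → [8]=1  [10]=1
  size 2 → [7,8]=1  [8,10]=2  [9,10]=1
  size 3 → [6,9,10]=1  [7,8,10]=3  [8,9,10]=3
  size 4 → [6,8,9,10]=4  [7,8,9,10]=6
  size 5 → [6,7,8,9,10]=10
  size 6 → [5,6,7,8,9,10]=10
  size 7 → [4,5,6,7,8,9,10]=10
  size 8 → [3,4,5,6,7,8,9,10]=10
  size 9 → [1,3,4,5,6,7,8,9,10]=10  [2,3,4,5,6,7,8,9,10]=10
  first=0(k) contributes 20
  first=2(h) contributes 10
|[w]| = 30

30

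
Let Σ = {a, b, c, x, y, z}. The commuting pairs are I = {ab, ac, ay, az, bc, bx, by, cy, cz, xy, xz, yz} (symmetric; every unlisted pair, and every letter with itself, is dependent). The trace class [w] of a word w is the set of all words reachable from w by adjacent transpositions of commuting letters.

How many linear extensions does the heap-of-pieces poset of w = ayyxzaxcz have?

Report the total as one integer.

756

drop 0:a onto floor
drop 1:y onto floor
drop 2:y onto {1:y}
drop 3:x onto {0:a}
drop 4:z onto floor
drop 5:a onto {3:x}
drop 6:x onto {5:a}
drop 7:c onto {6:x}
drop 8:z onto {4:z}
ground layer = {0:a, 1:y, 4:z}
drop-orders for the pieces not yet dropped (sum over which currently-grounded one goes next):
  1 to go: {2} 1  {7} 1  {8} 1
  2 to go: {1,2} 1  {2,7} 2  {2,8} 2  {4,8} 1  {6,7} 1  {7,8} 2
  3 to go: {1,2,7} 3  {1,2,8} 3  {2,4,8} 3  {2,6,7} 3  {2,7,8} 6  {4,7,8} 3  {5,6,7} 1  {6,7,8} 3
  4 to go: {1,2,4,8} 6  {1,2,6,7} 6  {1,2,7,8} 12  {2,4,7,8} 12  {2,5,6,7} 4  {2,6,7,8} 12  {3,5,6,7} 1  {4,6,7,8} 6  {5,6,7,8} 4
  5 to go: {0,3,5,6,7} 1  {1,2,4,7,8} 30  {1,2,5,6,7} 10  {1,2,6,7,8} 30  {2,3,5,6,7} 5  {2,4,6,7,8} 30  {2,5,6,7,8} 20  {3,5,6,7,8} 5  {4,5,6,7,8} 10
  6 to go: {0,2,3,5,6,7} 6  {0,3,5,6,7,8} 6  {1,2,3,5,6,7} 15  {1,2,4,6,7,8} 90  {1,2,5,6,7,8} 60  {2,3,5,6,7,8} 30  {2,4,5,6,7,8} 60  {3,4,5,6,7,8} 15
  7 to go: {0,1,2,3,5,6,7} 21  {0,2,3,5,6,7,8} 42  {0,3,4,5,6,7,8} 21  {1,2,3,5,6,7,8} 105  {1,2,4,5,6,7,8} 210  {2,3,4,5,6,7,8} 105
  if 0:a drops first: 420 orders
  if 1:y drops first: 168 orders
  if 4:z drops first: 168 orders
heap linearizations: 756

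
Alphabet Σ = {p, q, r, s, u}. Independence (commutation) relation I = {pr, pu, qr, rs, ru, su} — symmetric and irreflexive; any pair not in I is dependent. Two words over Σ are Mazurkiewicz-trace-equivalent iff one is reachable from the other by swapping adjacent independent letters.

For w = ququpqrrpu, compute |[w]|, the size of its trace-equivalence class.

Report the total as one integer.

180

piece 0:q — minimal
piece 1:u rests on {0:q}
piece 2:q rests on {1:u}
piece 3:u rests on {2:q}
piece 4:p rests on {2:q}
piece 5:q rests on {3:u, 4:p}
piece 6:r — minimal
piece 7:r rests on {6:r}
piece 8:p rests on {5:q}
piece 9:u rests on {5:q}
minimal pieces: {0:q, 6:r}
ways to finish when only these pieces remain (= sum over removing one remaining piece with nothing left below it):
  1 left: {7}→1  {8}→1  {9}→1
  2 left: {6,7}→1  {7,8}→2  {7,9}→2  {8,9}→2
  3 left: {5,8,9}→2  {6,7,8}→3  {6,7,9}→3  {7,8,9}→6
  4 left: {3,5,8,9}→2  {4,5,8,9}→2  {5,7,8,9}→8  {6,7,8,9}→12
  5 left: {3,4,5,8,9}→4  {3,5,7,8,9}→10  {4,5,7,8,9}→10  {5,6,7,8,9}→20
  6 left: {2,3,4,5,8,9}→4  {3,4,5,7,8,9}→24  {3,5,6,7,8,9}→30  {4,5,6,7,8,9}→30
  7 left: {1,2,3,4,5,8,9}→4  {2,3,4,5,7,8,9}→28  {3,4,5,6,7,8,9}→84
  8 left: {0,1,2,3,4,5,8,9}→4  {1,2,3,4,5,7,8,9}→32  {2,3,4,5,6,7,8,9}→112
  placing 0:q first → 144 extensions
  placing 6:r first → 36 extensions
total linear extensions = 180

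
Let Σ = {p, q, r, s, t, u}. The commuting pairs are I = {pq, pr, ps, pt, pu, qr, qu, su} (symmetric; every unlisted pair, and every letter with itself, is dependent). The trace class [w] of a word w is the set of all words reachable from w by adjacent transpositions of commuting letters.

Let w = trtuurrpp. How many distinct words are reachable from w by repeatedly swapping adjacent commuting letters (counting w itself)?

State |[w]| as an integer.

36

0(t) covers ∅
1(r) covers 0:t
2(t) covers 1:r
3(u) covers 2:t
4(u) covers 3:u
5(r) covers 4:u
6(r) covers 5:r
7(p) covers ∅
8(p) covers 7:p
floor of heap: 0:t, 7:p
completions by unplaced set U, small U first (add the entries for U minus each lowest piece of U):
  |U|=1: {6}:1  {8}:1
  |U|=2: {5,6}:1  {6,8}:2  {7,8}:1
  |U|=3: {4,5,6}:1  {5,6,8}:3  {6,7,8}:3
  |U|=4: {3,4,5,6}:1  {4,5,6,8}:4  {5,6,7,8}:6
  |U|=5: {2,3,4,5,6}:1  {3,4,5,6,8}:5  {4,5,6,7,8}:10
  |U|=6: {1,2,3,4,5,6}:1  {2,3,4,5,6,8}:6  {3,4,5,6,7,8}:15
  |U|=7: {0,1,2,3,4,5,6}:1  {1,2,3,4,5,6,8}:7  {2,3,4,5,6,7,8}:21
  start at 0(t): 28
  start at 7(p): 8
sum over floor = 36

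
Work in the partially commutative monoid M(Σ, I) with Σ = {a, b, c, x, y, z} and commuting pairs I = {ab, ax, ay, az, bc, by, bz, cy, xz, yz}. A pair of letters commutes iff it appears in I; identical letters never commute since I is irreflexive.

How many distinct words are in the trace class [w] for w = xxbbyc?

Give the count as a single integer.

drop 0:x onto floor
drop 1:x onto {0:x}
drop 2:b onto {1:x}
drop 3:b onto {2:b}
drop 4:y onto {1:x}
drop 5:c onto {1:x}
ground layer = {0:x}
drop-orders for the pieces not yet dropped (sum over which currently-grounded one goes next):
  1 to go: {3} 1  {4} 1  {5} 1
  2 to go: {2,3} 1  {3,4} 2  {3,5} 2  {4,5} 2
  3 to go: {2,3,4} 3  {2,3,5} 3  {3,4,5} 6
  4 to go: {2,3,4,5} 12
  if 0:x drops first: 12 orders

12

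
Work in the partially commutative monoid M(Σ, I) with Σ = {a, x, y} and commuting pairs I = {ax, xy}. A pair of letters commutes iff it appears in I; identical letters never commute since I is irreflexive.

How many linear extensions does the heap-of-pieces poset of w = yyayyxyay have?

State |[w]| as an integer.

drop 0:y onto floor
drop 1:y onto {0:y}
drop 2:a onto {1:y}
drop 3:y onto {2:a}
drop 4:y onto {3:y}
drop 5:x onto floor
drop 6:y onto {4:y}
drop 7:a onto {6:y}
drop 8:y onto {7:a}
ground layer = {0:y, 5:x}
drop-orders for the pieces not yet dropped (sum over which currently-grounded one goes next):
  1 to go: {5} 1  {8} 1
  2 to go: {5,8} 2  {7,8} 1
  3 to go: {5,7,8} 3  {6,7,8} 1
  4 to go: {4,6,7,8} 1  {5,6,7,8} 4
  5 to go: {3,4,6,7,8} 1  {4,5,6,7,8} 5
  6 to go: {2,3,4,6,7,8} 1  {3,4,5,6,7,8} 6
  7 to go: {1,2,3,4,6,7,8} 1  {2,3,4,5,6,7,8} 7
  if 0:y drops first: 8 orders
  if 5:x drops first: 1 orders
heap linearizations: 9

9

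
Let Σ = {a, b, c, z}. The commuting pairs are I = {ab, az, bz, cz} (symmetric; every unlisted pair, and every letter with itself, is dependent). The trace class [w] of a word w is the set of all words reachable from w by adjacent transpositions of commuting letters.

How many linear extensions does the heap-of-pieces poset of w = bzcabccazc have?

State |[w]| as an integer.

drop 0:b onto floor
drop 1:z onto floor
drop 2:c onto {0:b}
drop 3:a onto {2:c}
drop 4:b onto {2:c}
drop 5:c onto {3:a, 4:b}
drop 6:c onto {5:c}
drop 7:a onto {6:c}
drop 8:z onto {1:z}
drop 9:c onto {7:a}
ground layer = {0:b, 1:z}
drop-orders for the pieces not yet dropped (sum over which currently-grounded one goes next):
  1 to go: {8} 1  {9} 1
  2 to go: {1,8} 1  {7,9} 1  {8,9} 2
  3 to go: {1,8,9} 3  {6,7,9} 1  {7,8,9} 3
  4 to go: {1,7,8,9} 6  {5,6,7,9} 1  {6,7,8,9} 4
  5 to go: {1,6,7,8,9} 10  {3,5,6,7,9} 1  {4,5,6,7,9} 1  {5,6,7,8,9} 5
  6 to go: {1,5,6,7,8,9} 15  {3,4,5,6,7,9} 2  {3,5,6,7,8,9} 6  {4,5,6,7,8,9} 6
  7 to go: {1,3,5,6,7,8,9} 21  {1,4,5,6,7,8,9} 21  {2,3,4,5,6,7,9} 2  {3,4,5,6,7,8,9} 14
  8 to go: {0,2,3,4,5,6,7,9} 2  {1,3,4,5,6,7,8,9} 56  {2,3,4,5,6,7,8,9} 16
  if 0:b drops first: 72 orders
  if 1:z drops first: 18 orders
heap linearizations: 90

90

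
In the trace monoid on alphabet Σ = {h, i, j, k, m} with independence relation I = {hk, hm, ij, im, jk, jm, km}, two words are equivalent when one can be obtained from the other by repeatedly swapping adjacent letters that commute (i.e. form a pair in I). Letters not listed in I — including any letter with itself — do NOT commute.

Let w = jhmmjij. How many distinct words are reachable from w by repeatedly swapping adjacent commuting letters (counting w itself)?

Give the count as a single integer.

63

0(j) covers ∅
1(h) covers 0:j
2(m) covers ∅
3(m) covers 2:m
4(j) covers 1:h
5(i) covers 1:h
6(j) covers 4:j
floor of heap: 0:j, 2:m
completions by unplaced set U, small U first (add the entries for U minus each lowest piece of U):
  |U|=1: {3}:1  {5}:1  {6}:1
  |U|=2: {2,3}:1  {3,5}:2  {3,6}:2  {4,6}:1  {5,6}:2
  |U|=3: {2,3,5}:3  {2,3,6}:3  {3,4,6}:3  {3,5,6}:6  {4,5,6}:3
  |U|=4: {1,4,5,6}:3  {2,3,4,6}:6  {2,3,5,6}:12  {3,4,5,6}:12
  |U|=5: {0,1,4,5,6}:3  {1,3,4,5,6}:15  {2,3,4,5,6}:30
  start at 0(j): 45
  start at 2(m): 18
sum over floor = 63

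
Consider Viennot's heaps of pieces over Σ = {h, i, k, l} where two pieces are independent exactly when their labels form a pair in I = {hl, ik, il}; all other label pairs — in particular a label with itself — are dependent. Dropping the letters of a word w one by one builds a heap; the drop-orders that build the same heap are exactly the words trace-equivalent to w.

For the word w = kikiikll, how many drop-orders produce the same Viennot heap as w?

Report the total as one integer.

#0=k has no predecessor
#1=i has no predecessor
#2=k depends on [0:k]
#3=i depends on [1:i]
#4=i depends on [3:i]
#5=k depends on [2:k]
#6=l depends on [5:k]
#7=l depends on [6:l]
sources: [0:k, 1:i]
N(rest) = Σ N(rest − s) over sources s of rest; N(one piece) = 1:
  size 1 → [4]=1  [7]=1
  size 2 → [3,4]=1  [4,7]=2  [6,7]=1
  size 3 → [1,3,4]=1  [3,4,7]=3  [4,6,7]=3  [5,6,7]=1
  size 4 → [1,3,4,7]=4  [2,5,6,7]=1  [3,4,6,7]=6  [4,5,6,7]=4
  size 5 → [0,2,5,6,7]=1  [1,3,4,6,7]=10  [2,4,5,6,7]=5  [3,4,5,6,7]=10
  size 6 → [0,2,4,5,6,7]=6  [1,3,4,5,6,7]=20  [2,3,4,5,6,7]=15
  first=0(k) contributes 35
  first=1(i) contributes 21
|[w]| = 56

56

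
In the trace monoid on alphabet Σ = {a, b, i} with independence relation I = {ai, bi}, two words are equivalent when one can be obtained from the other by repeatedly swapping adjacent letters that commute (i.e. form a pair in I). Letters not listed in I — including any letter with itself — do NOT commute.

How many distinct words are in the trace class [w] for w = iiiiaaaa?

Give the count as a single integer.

70

#0=i has no predecessor
#1=i depends on [0:i]
#2=i depends on [1:i]
#3=i depends on [2:i]
#4=a has no predecessor
#5=a depends on [4:a]
#6=a depends on [5:a]
#7=a depends on [6:a]
sources: [0:i, 4:a]
N(rest) = Σ N(rest − s) over sources s of rest; N(one piece) = 1:
  size 1 → [3]=1  [7]=1
  size 2 → [2,3]=1  [3,7]=2  [6,7]=1
  size 3 → [1,2,3]=1  [2,3,7]=3  [3,6,7]=3  [5,6,7]=1
  size 4 → [0,1,2,3]=1  [1,2,3,7]=4  [2,3,6,7]=6  [3,5,6,7]=4  [4,5,6,7]=1
  size 5 → [0,1,2,3,7]=5  [1,2,3,6,7]=10  [2,3,5,6,7]=10  [3,4,5,6,7]=5
  size 6 → [0,1,2,3,6,7]=15  [1,2,3,5,6,7]=20  [2,3,4,5,6,7]=15
  first=0(i) contributes 35
  first=4(a) contributes 35
|[w]| = 70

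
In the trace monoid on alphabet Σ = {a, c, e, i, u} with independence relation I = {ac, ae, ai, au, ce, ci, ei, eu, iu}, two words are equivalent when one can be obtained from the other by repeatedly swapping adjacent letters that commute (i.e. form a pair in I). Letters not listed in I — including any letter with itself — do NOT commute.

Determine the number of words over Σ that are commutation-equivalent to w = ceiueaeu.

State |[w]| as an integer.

1120

drop 0:c onto floor
drop 1:e onto floor
drop 2:i onto floor
drop 3:u onto {0:c}
drop 4:e onto {1:e}
drop 5:a onto floor
drop 6:e onto {4:e}
drop 7:u onto {3:u}
ground layer = {0:c, 1:e, 2:i, 5:a}
drop-orders for the pieces not yet dropped (sum over which currently-grounded one goes next):
  1 to go: {2} 1  {5} 1  {6} 1  {7} 1
  2 to go: {2,5} 2  {2,6} 2  {2,7} 2  {3,7} 1  {4,6} 1  {5,6} 2  {5,7} 2  {6,7} 2
  3 to go: {0,3,7} 1  {1,4,6} 1  {2,3,7} 3  {2,4,6} 3  {2,5,6} 6  {2,5,7} 6  {2,6,7} 6  {3,5,7} 3  {3,6,7} 3  {4,5,6} 3  {4,6,7} 3  {5,6,7} 6
  4 to go: {0,2,3,7} 4  {0,3,5,7} 4  {0,3,6,7} 4  {1,2,4,6} 4  {1,4,5,6} 4  {1,4,6,7} 4  {2,3,5,7} 12  {2,3,6,7} 12  {2,4,5,6} 12  {2,4,6,7} 12  {2,5,6,7} 24  {3,4,6,7} 6  {3,5,6,7} 12  {4,5,6,7} 12
  5 to go: {0,2,3,5,7} 20  {0,2,3,6,7} 20  {0,3,4,6,7} 10  {0,3,5,6,7} 20  {1,2,4,5,6} 20  {1,2,4,6,7} 20  {1,3,4,6,7} 10  {1,4,5,6,7} 20  {2,3,4,6,7} 30  {2,3,5,6,7} 60  {2,4,5,6,7} 60  {3,4,5,6,7} 30
  6 to go: {0,1,3,4,6,7} 20  {0,2,3,4,6,7} 60  {0,2,3,5,6,7} 120  {0,3,4,5,6,7} 60  {1,2,3,4,6,7} 60  {1,2,4,5,6,7} 120  {1,3,4,5,6,7} 60  {2,3,4,5,6,7} 180
  if 0:c drops first: 420 orders
  if 1:e drops first: 420 orders
  if 2:i drops first: 140 orders
  if 5:a drops first: 140 orders
heap linearizations: 1120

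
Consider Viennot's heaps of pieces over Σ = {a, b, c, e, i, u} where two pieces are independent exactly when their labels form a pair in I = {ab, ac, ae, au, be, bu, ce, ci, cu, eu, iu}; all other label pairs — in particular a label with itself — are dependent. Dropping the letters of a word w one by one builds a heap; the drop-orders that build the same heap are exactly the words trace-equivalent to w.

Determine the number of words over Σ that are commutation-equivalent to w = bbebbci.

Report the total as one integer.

drop 0:b onto floor
drop 1:b onto {0:b}
drop 2:e onto floor
drop 3:b onto {1:b}
drop 4:b onto {3:b}
drop 5:c onto {4:b}
drop 6:i onto {2:e, 4:b}
ground layer = {0:b, 2:e}
drop-orders for the pieces not yet dropped (sum over which currently-grounded one goes next):
  1 to go: {5} 1  {6} 1
  2 to go: {2,6} 1  {5,6} 2
  3 to go: {2,5,6} 3  {4,5,6} 2
  4 to go: {2,4,5,6} 5  {3,4,5,6} 2
  5 to go: {1,3,4,5,6} 2  {2,3,4,5,6} 7
  if 0:b drops first: 9 orders
  if 2:e drops first: 2 orders
heap linearizations: 11

11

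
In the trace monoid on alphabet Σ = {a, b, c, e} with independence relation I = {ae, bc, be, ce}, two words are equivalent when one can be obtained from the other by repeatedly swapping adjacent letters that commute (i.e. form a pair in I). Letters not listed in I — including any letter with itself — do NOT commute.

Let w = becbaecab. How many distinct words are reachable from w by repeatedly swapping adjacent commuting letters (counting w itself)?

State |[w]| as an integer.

108

drop 0:b onto floor
drop 1:e onto floor
drop 2:c onto floor
drop 3:b onto {0:b}
drop 4:a onto {2:c, 3:b}
drop 5:e onto {1:e}
drop 6:c onto {4:a}
drop 7:a onto {6:c}
drop 8:b onto {7:a}
ground layer = {0:b, 1:e, 2:c}
drop-orders for the pieces not yet dropped (sum over which currently-grounded one goes next):
  1 to go: {5} 1  {8} 1
  2 to go: {1,5} 1  {5,8} 2  {7,8} 1
  3 to go: {1,5,8} 3  {5,7,8} 3  {6,7,8} 1
  4 to go: {1,5,7,8} 6  {4,6,7,8} 1  {5,6,7,8} 4
  5 to go: {1,5,6,7,8} 10  {2,4,6,7,8} 1  {3,4,6,7,8} 1  {4,5,6,7,8} 5
  6 to go: {0,3,4,6,7,8} 1  {1,4,5,6,7,8} 15  {2,3,4,6,7,8} 2  {2,4,5,6,7,8} 6  {3,4,5,6,7,8} 6
  7 to go: {0,2,3,4,6,7,8} 3  {0,3,4,5,6,7,8} 7  {1,2,4,5,6,7,8} 21  {1,3,4,5,6,7,8} 21  {2,3,4,5,6,7,8} 14
  if 0:b drops first: 56 orders
  if 1:e drops first: 24 orders
  if 2:c drops first: 28 orders
heap linearizations: 108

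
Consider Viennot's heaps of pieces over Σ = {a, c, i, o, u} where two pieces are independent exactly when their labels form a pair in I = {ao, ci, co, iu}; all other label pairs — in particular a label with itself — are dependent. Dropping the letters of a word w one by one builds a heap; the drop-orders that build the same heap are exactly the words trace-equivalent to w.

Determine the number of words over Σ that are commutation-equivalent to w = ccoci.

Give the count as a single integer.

piece 0:c — minimal
piece 1:c rests on {0:c}
piece 2:o — minimal
piece 3:c rests on {1:c}
piece 4:i rests on {2:o}
minimal pieces: {0:c, 2:o}
ways to finish when only these pieces remain (= sum over removing one remaining piece with nothing left below it):
  1 left: {3}→1  {4}→1
  2 left: {1,3}→1  {2,4}→1  {3,4}→2
  3 left: {0,1,3}→1  {1,3,4}→3  {2,3,4}→3
  placing 0:c first → 6 extensions
  placing 2:o first → 4 extensions
total linear extensions = 10

10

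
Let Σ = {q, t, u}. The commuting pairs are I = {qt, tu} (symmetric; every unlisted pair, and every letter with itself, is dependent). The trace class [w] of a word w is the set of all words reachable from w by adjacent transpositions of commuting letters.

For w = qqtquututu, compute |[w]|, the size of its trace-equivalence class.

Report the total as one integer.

0(q) covers ∅
1(q) covers 0:q
2(t) covers ∅
3(q) covers 1:q
4(u) covers 3:q
5(u) covers 4:u
6(t) covers 2:t
7(u) covers 5:u
8(t) covers 6:t
9(u) covers 7:u
floor of heap: 0:q, 2:t
completions by unplaced set U, small U first (add the entries for U minus each lowest piece of U):
  |U|=1: {8}:1  {9}:1
  |U|=2: {6,8}:1  {7,9}:1  {8,9}:2
  |U|=3: {2,6,8}:1  {5,7,9}:1  {6,8,9}:3  {7,8,9}:3
  |U|=4: {2,6,8,9}:4  {4,5,7,9}:1  {5,7,8,9}:4  {6,7,8,9}:6
  |U|=5: {2,6,7,8,9}:10  {3,4,5,7,9}:1  {4,5,7,8,9}:5  {5,6,7,8,9}:10
  |U|=6: {1,3,4,5,7,9}:1  {2,5,6,7,8,9}:20  {3,4,5,7,8,9}:6  {4,5,6,7,8,9}:15
  |U|=7: {0,1,3,4,5,7,9}:1  {1,3,4,5,7,8,9}:7  {2,4,5,6,7,8,9}:35  {3,4,5,6,7,8,9}:21
  |U|=8: {0,1,3,4,5,7,8,9}:8  {1,3,4,5,6,7,8,9}:28  {2,3,4,5,6,7,8,9}:56
  start at 0(q): 84
  start at 2(t): 36
sum over floor = 120

120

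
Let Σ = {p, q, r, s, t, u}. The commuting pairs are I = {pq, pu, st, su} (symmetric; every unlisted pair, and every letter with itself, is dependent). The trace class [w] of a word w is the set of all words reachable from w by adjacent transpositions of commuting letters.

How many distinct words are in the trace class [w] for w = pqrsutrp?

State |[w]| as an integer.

6

#0=p has no predecessor
#1=q has no predecessor
#2=r depends on [0:p, 1:q]
#3=s depends on [2:r]
#4=u depends on [2:r]
#5=t depends on [4:u]
#6=r depends on [3:s, 5:t]
#7=p depends on [6:r]
sources: [0:p, 1:q]
N(rest) = Σ N(rest − s) over sources s of rest; N(one piece) = 1:
  size 1 → [7]=1
  size 2 → [6,7]=1
  size 3 → [3,6,7]=1  [5,6,7]=1
  size 4 → [3,5,6,7]=2  [4,5,6,7]=1
  size 5 → [3,4,5,6,7]=3
  size 6 → [2,3,4,5,6,7]=3
  first=0(p) contributes 3
  first=1(q) contributes 3
|[w]| = 6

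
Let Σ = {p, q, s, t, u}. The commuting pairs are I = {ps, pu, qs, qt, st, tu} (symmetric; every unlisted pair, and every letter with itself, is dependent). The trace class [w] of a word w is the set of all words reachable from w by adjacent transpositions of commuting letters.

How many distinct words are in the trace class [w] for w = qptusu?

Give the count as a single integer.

10

drop 0:q onto floor
drop 1:p onto {0:q}
drop 2:t onto {1:p}
drop 3:u onto {0:q}
drop 4:s onto {3:u}
drop 5:u onto {4:s}
ground layer = {0:q}
drop-orders for the pieces not yet dropped (sum over which currently-grounded one goes next):
  1 to go: {2} 1  {5} 1
  2 to go: {1,2} 1  {2,5} 2  {4,5} 1
  3 to go: {1,2,5} 3  {2,4,5} 3  {3,4,5} 1
  4 to go: {1,2,4,5} 6  {2,3,4,5} 4
  if 0:q drops first: 10 orders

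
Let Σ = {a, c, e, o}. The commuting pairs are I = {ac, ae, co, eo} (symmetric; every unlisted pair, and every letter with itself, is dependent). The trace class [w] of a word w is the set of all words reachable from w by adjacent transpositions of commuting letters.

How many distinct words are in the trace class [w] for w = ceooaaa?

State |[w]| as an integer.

drop 0:c onto floor
drop 1:e onto {0:c}
drop 2:o onto floor
drop 3:o onto {2:o}
drop 4:a onto {3:o}
drop 5:a onto {4:a}
drop 6:a onto {5:a}
ground layer = {0:c, 2:o}
drop-orders for the pieces not yet dropped (sum over which currently-grounded one goes next):
  1 to go: {1} 1  {6} 1
  2 to go: {0,1} 1  {1,6} 2  {5,6} 1
  3 to go: {0,1,6} 3  {1,5,6} 3  {4,5,6} 1
  4 to go: {0,1,5,6} 6  {1,4,5,6} 4  {3,4,5,6} 1
  5 to go: {0,1,4,5,6} 10  {1,3,4,5,6} 5  {2,3,4,5,6} 1
  if 0:c drops first: 6 orders
  if 2:o drops first: 15 orders
heap linearizations: 21

21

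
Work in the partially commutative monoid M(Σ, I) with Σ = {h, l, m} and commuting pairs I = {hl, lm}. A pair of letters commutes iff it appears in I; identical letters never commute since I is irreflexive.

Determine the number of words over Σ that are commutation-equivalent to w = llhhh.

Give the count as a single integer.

piece 0:l — minimal
piece 1:l rests on {0:l}
piece 2:h — minimal
piece 3:h rests on {2:h}
piece 4:h rests on {3:h}
minimal pieces: {0:l, 2:h}
ways to finish when only these pieces remain (= sum over removing one remaining piece with nothing left below it):
  1 left: {1}→1  {4}→1
  2 left: {0,1}→1  {1,4}→2  {3,4}→1
  3 left: {0,1,4}→3  {1,3,4}→3  {2,3,4}→1
  placing 0:l first → 4 extensions
  placing 2:h first → 6 extensions
total linear extensions = 10

10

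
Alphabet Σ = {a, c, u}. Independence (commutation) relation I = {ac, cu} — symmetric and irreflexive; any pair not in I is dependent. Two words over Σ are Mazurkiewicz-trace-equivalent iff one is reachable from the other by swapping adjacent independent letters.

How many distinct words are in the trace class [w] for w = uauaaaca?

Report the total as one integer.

8

piece 0:u — minimal
piece 1:a rests on {0:u}
piece 2:u rests on {1:a}
piece 3:a rests on {2:u}
piece 4:a rests on {3:a}
piece 5:a rests on {4:a}
piece 6:c — minimal
piece 7:a rests on {5:a}
minimal pieces: {0:u, 6:c}
ways to finish when only these pieces remain (= sum over removing one remaining piece with nothing left below it):
  1 left: {6}→1  {7}→1
  2 left: {5,7}→1  {6,7}→2
  3 left: {4,5,7}→1  {5,6,7}→3
  4 left: {3,4,5,7}→1  {4,5,6,7}→4
  5 left: {2,3,4,5,7}→1  {3,4,5,6,7}→5
  6 left: {1,2,3,4,5,7}→1  {2,3,4,5,6,7}→6
  placing 0:u first → 7 extensions
  placing 6:c first → 1 extensions
total linear extensions = 8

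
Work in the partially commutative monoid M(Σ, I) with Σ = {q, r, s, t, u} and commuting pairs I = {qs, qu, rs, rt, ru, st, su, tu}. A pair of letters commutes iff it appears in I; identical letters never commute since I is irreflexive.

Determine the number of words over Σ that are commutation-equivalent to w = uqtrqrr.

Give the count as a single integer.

14

piece 0:u — minimal
piece 1:q — minimal
piece 2:t rests on {1:q}
piece 3:r rests on {1:q}
piece 4:q rests on {2:t, 3:r}
piece 5:r rests on {4:q}
piece 6:r rests on {5:r}
minimal pieces: {0:u, 1:q}
ways to finish when only these pieces remain (= sum over removing one remaining piece with nothing left below it):
  1 left: {0}→1  {6}→1
  2 left: {0,6}→2  {5,6}→1
  3 left: {0,5,6}→3  {4,5,6}→1
  4 left: {0,4,5,6}→4  {2,4,5,6}→1  {3,4,5,6}→1
  5 left: {0,2,4,5,6}→5  {0,3,4,5,6}→5  {2,3,4,5,6}→2
  placing 0:u first → 2 extensions
  placing 1:q first → 12 extensions
total linear extensions = 14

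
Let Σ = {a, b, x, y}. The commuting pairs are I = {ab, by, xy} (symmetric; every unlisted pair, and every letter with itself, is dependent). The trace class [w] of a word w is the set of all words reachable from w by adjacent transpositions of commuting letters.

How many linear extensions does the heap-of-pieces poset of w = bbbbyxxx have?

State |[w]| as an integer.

#0=b has no predecessor
#1=b depends on [0:b]
#2=b depends on [1:b]
#3=b depends on [2:b]
#4=y has no predecessor
#5=x depends on [3:b]
#6=x depends on [5:x]
#7=x depends on [6:x]
sources: [0:b, 4:y]
N(rest) = Σ N(rest − s) over sources s of rest; N(one piece) = 1:
  size 1 → [4]=1  [7]=1
  size 2 → [4,7]=2  [6,7]=1
  size 3 → [4,6,7]=3  [5,6,7]=1
  size 4 → [3,5,6,7]=1  [4,5,6,7]=4
  size 5 → [2,3,5,6,7]=1  [3,4,5,6,7]=5
  size 6 → [1,2,3,5,6,7]=1  [2,3,4,5,6,7]=6
  first=0(b) contributes 7
  first=4(y) contributes 1
|[w]| = 8

8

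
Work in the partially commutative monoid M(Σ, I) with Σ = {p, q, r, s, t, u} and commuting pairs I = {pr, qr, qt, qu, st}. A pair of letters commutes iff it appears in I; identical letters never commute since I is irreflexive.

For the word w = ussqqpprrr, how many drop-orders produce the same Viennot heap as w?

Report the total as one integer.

#0=u has no predecessor
#1=s depends on [0:u]
#2=s depends on [1:s]
#3=q depends on [2:s]
#4=q depends on [3:q]
#5=p depends on [4:q]
#6=p depends on [5:p]
#7=r depends on [2:s]
#8=r depends on [7:r]
#9=r depends on [8:r]
sources: [0:u]
N(rest) = Σ N(rest − s) over sources s of rest; N(one piece) = 1:
  size 1 → [6]=1  [9]=1
  size 2 → [5,6]=1  [6,9]=2  [8,9]=1
  size 3 → [4,5,6]=1  [5,6,9]=3  [6,8,9]=3  [7,8,9]=1
  size 4 → [3,4,5,6]=1  [4,5,6,9]=4  [5,6,8,9]=6  [6,7,8,9]=4
  size 5 → [3,4,5,6,9]=5  [4,5,6,8,9]=10  [5,6,7,8,9]=10
  size 6 → [3,4,5,6,8,9]=15  [4,5,6,7,8,9]=20
  size 7 → [3,4,5,6,7,8,9]=35
  size 8 → [2,3,4,5,6,7,8,9]=35
  first=0(u) contributes 35

35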